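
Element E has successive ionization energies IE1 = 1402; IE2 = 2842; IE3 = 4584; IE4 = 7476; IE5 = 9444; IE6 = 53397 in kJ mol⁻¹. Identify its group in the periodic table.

Look for the largest jump between consecutive ionization energies: IE6/IE5 ≈ 5.7, far larger than any earlier ratio.
That jump marks the point where a core electron is being removed. So the atom has 5 valence electrons.
A main-group element with 5 valence electrons is in group 15.

Group 15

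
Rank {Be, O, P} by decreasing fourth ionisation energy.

After 3 electrons have been removed, what remains? Be³⁺ is already 1 electron into the core; O³⁺ still has 3 valence electrons; P³⁺ still has 2 valence electrons.
Core electrons are held far more tightly than valence electrons, so Be tops the IE_4 order.
Valence configurations: O³⁺ [He]2s²2p¹, P³⁺ [Ne]3s².
The numbers (kJ/mol): Be 21007, O 7469, P 4964.
Hence IE_4: P < O < Be.

Be > O > P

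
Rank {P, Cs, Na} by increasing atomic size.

P < Na < Cs

Across a period the added protons contract the valence shell; down a group each new principal shell makes the atom larger.
Neither a single period nor a single group — weigh both effects.
Na > P: Na lies to the left of P in period 3, so the across-period effect alone puts Na larger.
Cs > Na: Cs sits below Na in group 1, so the down-group effect alone puts Cs larger.
For reference (pm): Na 155, P 111, Cs 232.
So from smallest to largest: P < Na < Cs.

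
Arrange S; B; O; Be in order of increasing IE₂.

Be < S < B < O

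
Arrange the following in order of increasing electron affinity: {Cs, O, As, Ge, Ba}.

Ba < Cs < As < Ge < O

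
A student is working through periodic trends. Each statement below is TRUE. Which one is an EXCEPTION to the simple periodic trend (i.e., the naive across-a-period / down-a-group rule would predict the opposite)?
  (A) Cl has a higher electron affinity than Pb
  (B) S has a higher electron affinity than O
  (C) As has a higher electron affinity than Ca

(B)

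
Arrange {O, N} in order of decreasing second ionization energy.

O, N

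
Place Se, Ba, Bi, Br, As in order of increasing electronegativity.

As is in period 4, group 15; Se is in period 4, group 16; Br is in period 4, group 17; Ba is in period 6, group 2; Bi is in period 6, group 15.
Electronegativity increases across a period and decreases down a group, tracking effective nuclear charge and atomic size.
Neither a single period nor a single group — weigh both effects.
Bi > Ba: both are in period 6; the period trend gives Bi the larger value.
As > Bi: As sits above Bi in group 15, so the down-group effect alone puts As higher.
Se > As: both are in period 4; the period trend gives Se the larger value.
Br > Se: both are in period 4; the period trend gives Br the larger value.
Tabulated electronegativity (Pauling): As 2.18, Se 2.55, Br 2.96, Ba 0.89, Bi 2.02.
So from lowest to highest: Ba < Bi < As < Se < Br.

Ba, Bi, As, Se, Br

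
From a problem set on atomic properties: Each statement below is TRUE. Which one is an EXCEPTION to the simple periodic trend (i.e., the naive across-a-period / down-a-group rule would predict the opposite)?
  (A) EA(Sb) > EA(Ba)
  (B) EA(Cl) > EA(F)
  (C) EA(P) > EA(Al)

The general trend: electron affinity increases across a period and decreases down a group.
(A) Sb (period 5, group 15) vs Ba (period 6, group 2): the stated order agrees with the simple trend.
(B) Cl (period 3, group 17) vs F (period 2, group 17): the stated order contradicts the simple trend.
(C) P (period 3, group 15) vs Al (period 3, group 13): the stated order agrees with the simple trend.
The exception is (B): F's small 2p subshell makes the incoming electron feel strong e⁻–e⁻ repulsion, so Cl actually releases more energy on gaining an electron.

(B)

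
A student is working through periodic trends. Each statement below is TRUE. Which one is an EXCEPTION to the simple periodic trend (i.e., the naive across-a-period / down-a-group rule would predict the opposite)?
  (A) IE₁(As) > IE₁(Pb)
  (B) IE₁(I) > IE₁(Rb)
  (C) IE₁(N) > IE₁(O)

(C)

The general trend: first ionisation energy increases across a period and decreases down a group.
(A) As (period 4, group 15) vs Pb (period 6, group 14): the stated order agrees with the simple trend.
(B) I (period 5, group 17) vs Rb (period 5, group 1): the stated order agrees with the simple trend.
(C) N (period 2, group 15) vs O (period 2, group 16): the stated order contradicts the simple trend.
The exception is (C): pairing an electron in O's 2p⁴ costs repulsion energy, so O ionizes more easily than half-filled N (2p³).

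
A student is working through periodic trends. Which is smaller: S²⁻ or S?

S

Forming S²⁻ adds 2 electrons to S. More electron–electron repulsion in the same shell, with unchanged nuclear charge, lets the cloud expand.
An anion is larger than its parent atom: S²⁻ > S.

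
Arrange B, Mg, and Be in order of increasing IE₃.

The third ionization energy removes an electron from the +2 ion. For each element: B²⁺ still has 1 valence electron; Mg²⁺ is the bare [Ne] core; Be²⁺ is the bare [He] core.
Core electrons are held far more tightly than valence electrons, so Mg and Be top the IE_3 order.
Tabulated IE_3 (kJ/mol): B 3660, Mg 7733, Be 14849.
Putting it together, IE_3: B < Mg < Be.

B, Mg, Be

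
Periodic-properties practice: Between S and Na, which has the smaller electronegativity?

Atoms toward the upper right of the periodic table pull bonding electrons most strongly.
All lie in period 3, so electronegativity increases left to right.
So Na has the smaller electronegativity (Na < S).

Na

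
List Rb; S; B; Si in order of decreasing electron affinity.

Electron affinity generally becomes more exothermic across a period toward the halogens and less exothermic down a group.
Neither a single period nor a single group — weigh both effects.
Rb > B: this pair runs against the simple trend — see the exception note.
Si > Rb: both effects reinforce here, so Si is clearly the higher of the two.
S > Si: S lies to the right of Si in period 3, so the across-period effect alone puts S higher.
Note the exception: Rb has a higher electron affinity than B, contrary to the simple trend — B's ns²np¹ configuration gives only a small electron affinity — the sparsely filled np subshell binds an added electron weakly.
Tabulated electron affinity (kJ/mol): B 27, Si 134, S 200, Rb 47.
So from highest to lowest: S > Si > Rb > B.

S, Si, Rb, B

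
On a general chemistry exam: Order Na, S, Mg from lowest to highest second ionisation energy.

Consider each +1 ion: Na⁺ is the bare [Ne] core; S⁺ still has 5 valence electrons; Mg⁺ still has 1 valence electron.
Core electrons are held far more tightly than valence electrons, so Na tops the IE_2 order.
Valence configurations: S⁺ [Ne]3s²3p³, Mg⁺ [Ne]3s¹.
Tabulated IE_2 (kJ/mol): Na 4562, S 2252, Mg 1451.
Putting it together, IE_2: Mg < S < Na.

Mg, S, Na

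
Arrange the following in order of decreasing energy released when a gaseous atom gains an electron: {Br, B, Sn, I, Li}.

Adding an electron releases more energy for atoms nearer the top right (short of the noble gases).
Neither a single period nor a single group — weigh both effects.
Li > B: this pair runs against the simple trend — see the exception note.
Sn > Li: the two effects oppose for this pair; the across-period effect wins (107 vs 60 kJ/mol).
I > Sn: I lies to the right of Sn in period 5, so the across-period effect alone puts I higher.
Br > I: Br sits above I in group 17, so the down-group effect alone puts Br higher.
Note the exception: Li has a higher electron affinity than B, contrary to the simple trend — B's ns²np¹ configuration gives only a small electron affinity — the sparsely filled np subshell binds an added electron weakly.
For reference (kJ/mol): Li 60, B 27, Br 325, Sn 107, I 295.
So from highest to lowest: Br > I > Sn > Li > B.

Br > I > Sn > Li > B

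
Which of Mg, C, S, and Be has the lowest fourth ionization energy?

S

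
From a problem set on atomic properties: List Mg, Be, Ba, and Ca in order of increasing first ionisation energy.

Ba < Ca < Mg < Be

Be is in period 2, group 2; Mg is in period 3, group 2; Ca is in period 4, group 2; Ba is in period 6, group 2.
First ionization energy rises across a period (greater Z_eff holds electrons more tightly) and falls down a group (valence electrons are farther from the nucleus).
All are in group 2, so first ionization energy increases up the group.
So from lowest to highest: Ba < Ca < Mg < Be.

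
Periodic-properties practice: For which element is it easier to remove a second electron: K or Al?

IE_2 is the cost of taking one more electron from the +1 cation: K⁺ is the bare [Ar] core; Al⁺ still has 2 valence electrons.
Breaking into a closed-shell core is much more expensive than removing a leftover valence electron — K has the largest IE_2 here.
Tabulated IE_2 (kJ/mol): K 3052, Al 1817.
Hence IE_2: Al < K.

Al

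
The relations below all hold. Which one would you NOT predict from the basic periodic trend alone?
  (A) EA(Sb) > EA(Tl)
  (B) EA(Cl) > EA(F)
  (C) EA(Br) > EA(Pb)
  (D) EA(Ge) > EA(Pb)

The general trend: electron affinity increases across a period and decreases down a group.
(A) Sb (period 5, group 15) vs Tl (period 6, group 13): the stated order agrees with the simple trend.
(B) Cl (period 3, group 17) vs F (period 2, group 17): the stated order contradicts the simple trend.
(C) Br (period 4, group 17) vs Pb (period 6, group 14): the stated order agrees with the simple trend.
(D) Ge (period 4, group 14) vs Pb (period 6, group 14): the stated order agrees with the simple trend.
The exception is (B): F's small 2p subshell makes the incoming electron feel strong e⁻–e⁻ repulsion, so Cl actually releases more energy on gaining an electron.

(B)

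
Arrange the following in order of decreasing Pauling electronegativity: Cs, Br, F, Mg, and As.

F > Br > As > Mg > Cs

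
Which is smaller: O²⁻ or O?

O

Forming O²⁻ adds 2 electrons to O. More electron–electron repulsion in the same shell, with unchanged nuclear charge, lets the cloud expand.
An anion is larger than its parent atom: O²⁻ > O.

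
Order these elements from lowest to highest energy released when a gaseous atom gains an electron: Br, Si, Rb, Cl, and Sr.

Sr < Rb < Si < Br < Cl

EA tends to increase across a period and decrease down a group, though the pattern is less regular than for IE or radius.
These span different periods and groups, so the two trends combine.
Rb > Sr: this pair runs against the simple trend — see the exception note.
Si > Rb: relative to Rb, both the across-period and down-group shifts push Si's electron affinity up.
Br > Si: period and group pull opposite ways; the across-period shift dominates (325 vs 134 kJ/mol).
Cl > Br: they share group 17; the group trend gives Cl the larger value.
Note the exception: Rb has a higher electron affinity than Sr, contrary to the simple trend — adding an electron to Sr (ns²) has to open a new, higher-energy np subshell, which is unfavourable.
For reference (kJ/mol): Si 134, Cl 349, Br 325, Rb 47, Sr 5.
So from lowest to highest: Sr < Rb < Si < Br < Cl.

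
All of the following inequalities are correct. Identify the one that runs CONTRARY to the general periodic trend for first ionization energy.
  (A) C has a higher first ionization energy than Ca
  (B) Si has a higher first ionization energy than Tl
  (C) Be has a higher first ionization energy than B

(C)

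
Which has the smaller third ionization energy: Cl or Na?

Cl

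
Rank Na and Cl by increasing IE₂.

IE_2 is the cost of taking one more electron from the +1 cation: Na⁺ is the bare [Ne] core; Cl⁺ still has 6 valence electrons.
Pulling an electron out of a noble-gas core costs far more than removing a remaining valence electron, so Na sits at the high end of IE_2.
Approximate IE_2 values (kJ/mol): Na 4562, Cl 2298.
So the second ionization energies run Cl < Na.

Cl, Na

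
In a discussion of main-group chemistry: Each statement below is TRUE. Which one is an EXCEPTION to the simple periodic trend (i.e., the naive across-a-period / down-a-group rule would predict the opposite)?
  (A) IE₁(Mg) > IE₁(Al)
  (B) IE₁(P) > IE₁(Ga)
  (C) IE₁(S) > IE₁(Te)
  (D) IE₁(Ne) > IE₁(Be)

(A)

The general trend: first ionisation energy increases across a period and decreases down a group.
(A) Mg (period 3, group 2) vs Al (period 3, group 13): the stated order contradicts the simple trend.
(B) P (period 3, group 15) vs Ga (period 4, group 13): the stated order agrees with the simple trend.
(C) S (period 3, group 16) vs Te (period 5, group 16): the stated order agrees with the simple trend.
(D) Ne (period 2, group 18) vs Be (period 2, group 2): the stated order agrees with the simple trend.
The exception is (A): Al's single 3p electron is easier to remove than one from Mg's filled 3s².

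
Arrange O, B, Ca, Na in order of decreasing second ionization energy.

The second ionization energy removes an electron from the +1 ion. For each element: O⁺ still has 5 valence electrons; B⁺ still has 2 valence electrons; Ca⁺ still has 1 valence electron; Na⁺ is the bare [Ne] core.
Breaking into a closed-shell core is much more expensive than removing a leftover valence electron — Na has the largest IE_2 here.
Valence configurations: O⁺ [He]2s²2p³, B⁺ [He]2s², Ca⁺ [Ar]4s¹.
The numbers (kJ/mol): O 3388, B 2427, Ca 1145, Na 4562.
Putting it together, IE_2: Ca < B < O < Na.

Na, O, B, Ca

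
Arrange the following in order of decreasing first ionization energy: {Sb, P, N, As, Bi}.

N > P > As > Sb > Bi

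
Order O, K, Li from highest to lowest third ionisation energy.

IE_3 is the cost of taking one more electron from the +2 cation: O²⁺ still has 4 valence electrons; K²⁺ is already 1 electron into the core; Li²⁺ is already 1 electron into the core.
Usually core removal costs more than valence removal, but here the competition is close: a tightly held n=2 valence electron can cost more to remove than an n=3 core electron, so the actual values have to decide it.
Approximate IE_3 values (kJ/mol): O 5300, K 4420, Li 11815.
Overall IE_3 order: K < O < Li.

Li > O > K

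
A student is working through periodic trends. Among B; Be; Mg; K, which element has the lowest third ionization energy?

B

Consider each +2 ion: B²⁺ still has 1 valence electron; Be²⁺ is the bare [He] core; Mg²⁺ is the bare [Ne] core; K²⁺ is already 1 electron into the core.
Core electrons are held far more tightly than valence electrons, so K, Mg and Be top the IE_3 order.
The numbers (kJ/mol): B 3660, Be 14849, Mg 7733, K 4420.
Overall IE_3 order: B < K < Mg < Be.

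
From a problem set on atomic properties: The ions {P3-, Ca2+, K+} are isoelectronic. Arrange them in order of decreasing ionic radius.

P3- > K+ > Ca2+

All of these have 18 electrons, so size is governed by nuclear charge alone: the more protons, the stronger the pull on the same electron cloud, and the smaller the ion.
Nuclear charges: Ca2+ (Z=20), K+ (Z=19), P3- (Z=15).
Largest to smallest: P3- > K+ > Ca2+.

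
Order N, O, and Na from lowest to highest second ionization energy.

N < O < Na

Consider each +1 ion: N⁺ still has 4 valence electrons; O⁺ still has 5 valence electrons; Na⁺ is the bare [Ne] core.
Pulling an electron out of a noble-gas core costs far more than removing a remaining valence electron, so Na sits at the high end of IE_2.
Valence configurations: N⁺ [He]2s²2p², O⁺ [He]2s²2p³.
Approximate IE_2 values (kJ/mol): N 2856, O 3388, Na 4562.
So the second ionization energies run N < O < Na.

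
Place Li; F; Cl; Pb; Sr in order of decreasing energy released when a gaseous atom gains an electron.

Cl > F > Li > Pb > Sr

Li is in period 2, group 1; F is in period 2, group 17; Cl is in period 3, group 17; Sr is in period 5, group 2; Pb is in period 6, group 14.
Atoms with high Z_eff and room in the valence shell (especially the halogens) have the most exothermic electron affinities.
These span different periods and groups, so the two trends combine.
Pb > Sr: the two effects oppose for this pair; the across-period effect wins (35 vs 5 kJ/mol).
Li > Pb: period and group pull opposite ways; the down-group shift dominates (60 vs 35 kJ/mol).
F > Li: both are in period 2; the period trend gives F the larger value.
Cl > F: this pair runs against the simple trend — see the exception note.
Note the exception: Cl has a higher electron affinity than F, contrary to the simple trend — F's small 2p subshell makes the incoming electron feel strong e⁻–e⁻ repulsion, so Cl actually releases more energy on gaining an electron.
Approximate values (kJ/mol): Li 60, F 328, Cl 349, Sr 5, Pb 35.
So from highest to lowest: Cl > F > Li > Pb > Sr.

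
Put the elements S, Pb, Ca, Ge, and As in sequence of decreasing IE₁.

Removing the outermost electron gets harder across a period and easier down a group.
Here both period and group differ, so the two effects have to be weighed against each other.
Pb > Ca: period and group pull opposite ways; the across-period shift dominates (716 vs 590 kJ/mol).
Ge > Pb: Ge sits above Pb in group 14, so the down-group effect alone puts Ge higher.
As > Ge: As lies to the right of Ge in period 4, so the across-period effect alone puts As higher.
S > As: relative to As, both the across-period and down-group shifts push S's first ionization energy up.
Approximate values (kJ/mol): S 1000, Ca 590, Ge 762, As 947, Pb 716.
So from highest to lowest: S > As > Ge > Pb > Ca.

S > As > Ge > Pb > Ca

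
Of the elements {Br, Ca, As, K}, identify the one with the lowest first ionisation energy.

K is in period 4, group 1; Ca is in period 4, group 2; As is in period 4, group 15; Br is in period 4, group 17.
First ionization energy rises across a period (greater Z_eff holds electrons more tightly) and falls down a group (valence electrons are farther from the nucleus).
All lie in period 4, so first ionization energy increases left to right.
The lowest first ionisation energy among these belongs to K.

K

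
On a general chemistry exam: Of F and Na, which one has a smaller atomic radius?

F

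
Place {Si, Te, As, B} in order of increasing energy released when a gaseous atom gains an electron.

Atoms with high Z_eff and room in the valence shell (especially the halogens) have the most exothermic electron affinities.
A diagonal step moves right (one effect) and down (the opposite effect) at once.
As > B: period and group pull opposite ways; the across-period shift dominates (78 vs 27 kJ/mol).
Si > As: period and group pull opposite ways; the down-group shift dominates (134 vs 78 kJ/mol).
Te > Si: the two effects oppose for this pair; the across-period effect wins (190 vs 134 kJ/mol).
For reference (kJ/mol): B 27, Si 134, As 78, Te 190.
So from lowest to highest: B < As < Si < Te.

B < As < Si < Te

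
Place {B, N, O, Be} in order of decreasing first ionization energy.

Be is in period 2, group 2; B is in period 2, group 13; N is in period 2, group 15; O is in period 2, group 16.
IE₁ increases left→right with effective nuclear charge and decreases top→bottom as the valence shell moves farther out.
All lie in period 2; the across-period trend (first ionization energy increases left to right) applies, with the exception below.
Note the exception: Be has a higher first ionization energy than B, contrary to the simple trend — removing B's lone 2p electron is easier than breaking Be's filled 2s².
Note the exception: N has a higher first ionization energy than O, contrary to the simple trend — pairing an electron in O's 2p⁴ costs repulsion energy, so O ionizes more easily than half-filled N (2p³).
For reference (kJ/mol): Be 900, B 801, N 1402, O 1314.
So from highest to lowest: N > O > Be > B.

N > O > Be > B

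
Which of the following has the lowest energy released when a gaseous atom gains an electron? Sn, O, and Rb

Atoms with high Z_eff and room in the valence shell (especially the halogens) have the most exothermic electron affinities.
These span different periods and groups, so the two trends combine.
Sn > Rb: Sn lies to the right of Rb in period 5, so the across-period effect alone puts Sn higher.
O > Sn: relative to Sn, both the across-period and down-group shifts push O's electron affinity up.
For reference (kJ/mol): O 141, Rb 47, Sn 107.
The lowest energy released when a gaseous atom gains an electron among these belongs to Rb.

Rb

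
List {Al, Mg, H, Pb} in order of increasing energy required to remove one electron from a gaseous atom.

H is in period 1, group 1; Mg is in period 3, group 2; Al is in period 3, group 13; Pb is in period 6, group 14.
First ionization energy rises across a period (greater Z_eff holds electrons more tightly) and falls down a group (valence electrons are farther from the nucleus).
These span different periods and groups, so the two trends combine.
Pb > Al: the two effects oppose for this pair; the across-period effect wins (716 vs 578 kJ/mol).
Mg > Pb: period and group pull opposite ways; the down-group shift dominates (738 vs 716 kJ/mol).
H > Mg: period and group pull opposite ways; the down-group shift dominates (1312 vs 738 kJ/mol).
Note the exception: Mg has a higher first ionization energy than Al, contrary to the simple trend — Al's single 3p electron is easier to remove than one from Mg's filled 3s².
Tabulated first ionization energy (kJ/mol): H 1312, Mg 738, Al 578, Pb 716.
So from lowest to highest: Al < Pb < Mg < H.

Al, Pb, Mg, H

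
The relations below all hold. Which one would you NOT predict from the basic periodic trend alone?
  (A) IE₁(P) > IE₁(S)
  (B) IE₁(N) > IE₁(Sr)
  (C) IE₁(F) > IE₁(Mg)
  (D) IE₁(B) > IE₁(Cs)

(A)

The general trend: first ionization energy increases across a period and decreases down a group.
(A) P (period 3, group 15) vs S (period 3, group 16): the stated order contradicts the simple trend.
(B) N (period 2, group 15) vs Sr (period 5, group 2): the stated order agrees with the simple trend.
(C) F (period 2, group 17) vs Mg (period 3, group 2): the stated order agrees with the simple trend.
(D) B (period 2, group 13) vs Cs (period 6, group 1): the stated order agrees with the simple trend.
The exception is (A): S (3p⁴) ionizes more easily than half-filled P (3p³) because the paired 3p electron in S is pushed out by e⁻–e⁻ repulsion.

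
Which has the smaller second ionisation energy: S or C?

S

After 1 electron has been removed, what remains? S⁺ still has 5 valence electrons; C⁺ still has 3 valence electrons.
All are still removing valence electrons, so compare the +1 ions as you would atoms: IE_2 generally rises across a period (higher Z_eff) and falls down a group (larger shell), subject to the usual subshell exceptions.
Valence configurations: S⁺ [Ne]3s²3p³, C⁺ [He]2s²2p¹.
Tabulated IE_2 (kJ/mol): S 2252, C 2353.
Hence IE_2: S < C.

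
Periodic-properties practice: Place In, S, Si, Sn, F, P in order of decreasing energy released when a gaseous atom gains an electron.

F is in period 2, group 17; Si is in period 3, group 14; P is in period 3, group 15; S is in period 3, group 16; In is in period 5, group 13; Sn is in period 5, group 14.
Adding an electron releases more energy for atoms nearer the top right (short of the noble gases).
Here both period and group differ, so the two effects have to be weighed against each other.
P > In: relative to In, both the across-period and down-group shifts push P's electron affinity up.
Sn > P: this pair runs against the simple trend — see the exception note.
Si > Sn: Si sits above Sn in group 14, so the down-group effect alone puts Si higher.
S > Si: S lies to the right of Si in period 3, so the across-period effect alone puts S higher.
F > S: relative to S, both the across-period and down-group shifts push F's electron affinity up.
Note the exception: Sn has a higher electron affinity than P, contrary to the simple trend — adding an electron to P's half-filled np³ subshell costs electron-pairing energy.
Note the exception: Si has a higher electron affinity than P, contrary to the simple trend — adding an electron to P's half-filled 3p³ is unfavourable, so Si (3p²) has the more exothermic EA.
For reference (kJ/mol): F 328, Si 134, P 72, S 200, In 29, Sn 107.
So from highest to lowest: F > S > Si > Sn > P > In.

F > S > Si > Sn > P > In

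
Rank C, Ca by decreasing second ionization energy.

C > Ca

After 1 electron has been removed, what remains? C⁺ still has 3 valence electrons; Ca⁺ still has 1 valence electron.
All are still removing valence electrons, so compare the +1 ions as you would atoms: IE_2 generally rises across a period (higher Z_eff) and falls down a group (larger shell), subject to the usual subshell exceptions.
Valence configurations: C⁺ [He]2s²2p¹, Ca⁺ [Ar]4s¹.
The numbers (kJ/mol): C 2353, Ca 1145.
Hence IE_2: Ca < C.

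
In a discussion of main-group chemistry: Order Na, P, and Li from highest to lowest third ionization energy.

The third ionization energy removes an electron from the +2 ion. For each element: Na²⁺ is already 1 electron into the core; P²⁺ still has 3 valence electrons; Li²⁺ is already 1 electron into the core.
Breaking into a closed-shell core is much more expensive than removing a leftover valence electron — Na and Li have the largest IE_3 here.
Tabulated IE_3 (kJ/mol): Na 6910, P 2914, Li 11815.
So the third ionization energies run P < Na < Li.

Li > Na > P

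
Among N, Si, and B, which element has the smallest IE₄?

Si

The fourth ionization energy removes an electron from the +3 ion. For each element: N³⁺ still has 2 valence electrons; Si³⁺ still has 1 valence electron; B³⁺ is the bare [He] core.
Core electrons are held far more tightly than valence electrons, so B tops the IE_4 order.
Valence configurations: N³⁺ [He]2s², Si³⁺ [Ne]3s¹.
Tabulated IE_4 (kJ/mol): N 7475, Si 4356, B 25026.
Putting it together, IE_4: Si < N < B.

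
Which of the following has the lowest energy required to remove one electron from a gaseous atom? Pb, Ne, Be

Pb

Be is in period 2, group 2; Ne is in period 2, group 18; Pb is in period 6, group 14.
First ionization energy rises across a period (greater Z_eff holds electrons more tightly) and falls down a group (valence electrons are farther from the nucleus).
Here both period and group differ, so the two effects have to be weighed against each other.
Be > Pb: the two effects oppose for this pair; the down-group effect wins (900 vs 716 kJ/mol).
Ne > Be: Ne lies to the right of Be in period 2, so the across-period effect alone puts Ne higher.
Tabulated first ionization energy (kJ/mol): Be 900, Ne 2081, Pb 716.
The lowest energy required to remove one electron from a gaseous atom among these belongs to Pb.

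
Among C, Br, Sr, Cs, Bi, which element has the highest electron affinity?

C is in period 2, group 14; Br is in period 4, group 17; Sr is in period 5, group 2; Cs is in period 6, group 1; Bi is in period 6, group 15.
Adding an electron releases more energy for atoms nearer the top right (short of the noble gases).
Neither a single period nor a single group — weigh both effects.
Cs > Sr: this pair runs against the simple trend — see the exception note.
Bi > Cs: Bi lies to the right of Cs in period 6, so the across-period effect alone puts Bi higher.
C > Bi: period and group pull opposite ways; the down-group shift dominates (122 vs 91 kJ/mol).
Br > C: the two effects oppose for this pair; the across-period effect wins (325 vs 122 kJ/mol).
Note the exception: Cs has a higher electron affinity than Sr, contrary to the simple trend — adding an electron to Sr (ns²) has to open a new, higher-energy np subshell, which is unfavourable.
Tabulated electron affinity (kJ/mol): C 122, Br 325, Sr 5, Cs 46, Bi 91.
The highest electron affinity among these belongs to Br.

Br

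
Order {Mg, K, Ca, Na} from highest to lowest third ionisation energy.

Mg > Na > Ca > K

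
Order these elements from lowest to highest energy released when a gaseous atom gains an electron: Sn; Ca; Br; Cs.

Ca, Cs, Sn, Br

EA tends to increase across a period and decrease down a group, though the pattern is less regular than for IE or radius.
Neither a single period nor a single group — weigh both effects.
Cs > Ca: this pair runs against the simple trend — see the exception note.
Sn > Cs: relative to Cs, both the across-period and down-group shifts push Sn's electron affinity up.
Br > Sn: relative to Sn, both the across-period and down-group shifts push Br's electron affinity up.
Note the exception: Cs has a higher electron affinity than Ca, contrary to the simple trend — adding an electron to Ca (ns²) has to open a new, higher-energy np subshell, which is unfavourable.
Tabulated electron affinity (kJ/mol): Ca 2, Br 325, Sn 107, Cs 46.
So from lowest to highest: Ca < Cs < Sn < Br.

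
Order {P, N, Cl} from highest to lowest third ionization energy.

After 2 electrons have been removed, what remains? P²⁺ still has 3 valence electrons; N²⁺ still has 3 valence electrons; Cl²⁺ still has 5 valence electrons.
All are still removing valence electrons, so compare the +2 ions as you would atoms: IE_3 generally rises across a period (higher Z_eff) and falls down a group (larger shell), subject to the usual subshell exceptions.
Valence configurations: P²⁺ [Ne]3s²3p¹, N²⁺ [He]2s²2p¹, Cl²⁺ [Ne]3s²3p³.
Tabulated IE_3 (kJ/mol): P 2914, N 4578, Cl 3822.
Hence IE_3: P < Cl < N.

N, Cl, P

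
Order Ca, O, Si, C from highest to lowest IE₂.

Consider each +1 ion: Ca⁺ still has 1 valence electron; O⁺ still has 5 valence electrons; Si⁺ still has 3 valence electrons; C⁺ still has 3 valence electrons.
All are still removing valence electrons, so compare the +1 ions as you would atoms: IE_2 generally rises across a period (higher Z_eff) and falls down a group (larger shell), subject to the usual subshell exceptions.
Valence configurations: Ca⁺ [Ar]4s¹, O⁺ [He]2s²2p³, Si⁺ [Ne]3s²3p¹, C⁺ [He]2s²2p¹.
Approximate IE_2 values (kJ/mol): Ca 1145, O 3388, Si 1577, C 2353.
So the second ionization energies run Ca < Si < C < O.

O, C, Si, Ca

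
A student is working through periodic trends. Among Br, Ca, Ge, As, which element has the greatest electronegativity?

Br

Ca is in period 4, group 2; Ge is in period 4, group 14; As is in period 4, group 15; Br is in period 4, group 17.
Smaller atoms with higher effective nuclear charge are more electronegative.
All lie in period 4, so electronegativity increases left to right.
The greatest electronegativity among these belongs to Br.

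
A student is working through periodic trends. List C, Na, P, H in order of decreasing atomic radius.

H is in period 1, group 1; C is in period 2, group 14; Na is in period 3, group 1; P is in period 3, group 15.
Across a period the added protons contract the valence shell; down a group each new principal shell makes the atom larger.
These span different periods and groups, so the two trends combine.
C > H: period and group pull opposite ways; the down-group shift dominates (75 vs 32 pm).
P > C: period and group pull opposite ways; the down-group shift dominates (111 vs 75 pm).
Na > P: both are in period 3; the period trend gives Na the larger value.
For reference (pm): H 32, C 75, Na 155, P 111.
So from largest to smallest: Na > P > C > H.

Na > P > C > H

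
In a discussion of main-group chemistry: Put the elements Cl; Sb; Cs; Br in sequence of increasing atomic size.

Across a period the added protons contract the valence shell; down a group each new principal shell makes the atom larger.
Here both period and group differ, so the two effects have to be weighed against each other.
Br > Cl: Br sits below Cl in group 17, so the down-group effect alone puts Br larger.
Sb > Br: relative to Br, both the across-period and down-group shifts push Sb's atomic radius up.
Cs > Sb: both effects reinforce here, so Cs is clearly the larger of the two.
Approximate values (pm): Cl 99, Br 114, Sb 140, Cs 232.
So from smallest to largest: Cl < Br < Sb < Cs.

Cl, Br, Sb, Cs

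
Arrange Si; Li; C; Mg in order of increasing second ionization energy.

Mg, Si, C, Li

After 1 electron has been removed, what remains? Si⁺ still has 3 valence electrons; Li⁺ is the bare [He] core; C⁺ still has 3 valence electrons; Mg⁺ still has 1 valence electron.
Core electrons are held far more tightly than valence electrons, so Li tops the IE_2 order.
Valence configurations: Si⁺ [Ne]3s²3p¹, C⁺ [He]2s²2p¹, Mg⁺ [Ne]3s¹.
Approximate IE_2 values (kJ/mol): Si 1577, Li 7298, C 2353, Mg 1451.
Overall IE_2 order: Mg < Si < C < Li.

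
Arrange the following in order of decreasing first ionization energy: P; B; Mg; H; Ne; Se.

Ne > H > P > Se > B > Mg

H is in period 1, group 1; B is in period 2, group 13; Ne is in period 2, group 18; Mg is in period 3, group 2; P is in period 3, group 15; Se is in period 4, group 16.
Across a period the outer electron is held more tightly (higher IE₁); down a group it sits in a higher shell, more shielded, and comes off more easily.
Here both period and group differ, so the two effects have to be weighed against each other.
B > Mg: both effects reinforce here, so B is clearly the higher of the two.
Se > B: the two effects oppose for this pair; the across-period effect wins (941 vs 801 kJ/mol).
P > Se: period and group pull opposite ways; the down-group shift dominates (1012 vs 941 kJ/mol).
H > P: the two effects oppose for this pair; the down-group effect wins (1312 vs 1012 kJ/mol).
Ne > H: the two effects oppose for this pair; the across-period effect wins (2081 vs 1312 kJ/mol).
For reference (kJ/mol): H 1312, B 801, Ne 2081, Mg 738, P 1012, Se 941.
So from highest to lowest: Ne > H > P > Se > B > Mg.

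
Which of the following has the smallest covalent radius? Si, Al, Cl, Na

Na is in period 3, group 1; Al is in period 3, group 13; Si is in period 3, group 14; Cl is in period 3, group 17.
Moving right in a period, electrons are added to the same shell under a stronger nuclear pull, so atoms get smaller; moving down, a new shell is opened and atoms get larger.
All lie in period 3, so atomic radius increases right to left.
The smallest covalent radius among these belongs to Cl.

Cl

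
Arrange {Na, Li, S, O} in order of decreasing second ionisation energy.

Consider each +1 ion: Na⁺ is the bare [Ne] core; Li⁺ is the bare [He] core; S⁺ still has 5 valence electrons; O⁺ still has 5 valence electrons.
Pulling an electron out of a noble-gas core costs far more than removing a remaining valence electron, so Na and Li sit at the high end of IE_2.
Valence configurations: S⁺ [Ne]3s²3p³, O⁺ [He]2s²2p³.
The numbers (kJ/mol): Na 4562, Li 7298, S 2252, O 3388.
Overall IE_2 order: S < O < Na < Li.

Li > Na > O > S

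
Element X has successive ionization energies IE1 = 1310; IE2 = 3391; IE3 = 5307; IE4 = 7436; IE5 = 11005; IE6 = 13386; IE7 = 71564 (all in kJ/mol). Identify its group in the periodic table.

Group 16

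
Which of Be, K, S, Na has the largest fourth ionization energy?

Be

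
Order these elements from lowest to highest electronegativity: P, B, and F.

B, P, F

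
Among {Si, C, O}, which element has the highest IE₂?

O

After 1 electron has been removed, what remains? Si⁺ still has 3 valence electrons; C⁺ still has 3 valence electrons; O⁺ still has 5 valence electrons.
All are still removing valence electrons, so compare the +1 ions as you would atoms: IE_2 generally rises across a period (higher Z_eff) and falls down a group (larger shell), subject to the usual subshell exceptions.
Valence configurations: Si⁺ [Ne]3s²3p¹, C⁺ [He]2s²2p¹, O⁺ [He]2s²2p³.
Tabulated IE_2 (kJ/mol): Si 1577, C 2353, O 3388.
Overall IE_2 order: Si < C < O.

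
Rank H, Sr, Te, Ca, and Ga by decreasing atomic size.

Radius decreases left→right (rising Z_eff, same n) and increases top→bottom (higher n).
Neither a single period nor a single group — weigh both effects.
Ga > H: period and group pull opposite ways; the down-group shift dominates (124 vs 32 pm).
Te > Ga: period and group pull opposite ways; the down-group shift dominates (136 vs 124 pm).
Ca > Te: the two effects oppose for this pair; the across-period effect wins (171 vs 136 pm).
Sr > Ca: they share group 2; the group trend gives Sr the larger value.
For reference (pm): H 32, Ca 171, Ga 124, Sr 185, Te 136.
So from largest to smallest: Sr > Ca > Te > Ga > H.

Sr > Ca > Te > Ga > H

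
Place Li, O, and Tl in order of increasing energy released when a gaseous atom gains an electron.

Tl, Li, O

Li is in period 2, group 1; O is in period 2, group 16; Tl is in period 6, group 13.
Atoms with high Z_eff and room in the valence shell (especially the halogens) have the most exothermic electron affinities.
Neither a single period nor a single group — weigh both effects.
Li > Tl: period and group pull opposite ways; the down-group shift dominates (60 vs 19 kJ/mol).
O > Li: O lies to the right of Li in period 2, so the across-period effect alone puts O higher.
Tabulated electron affinity (kJ/mol): Li 60, O 141, Tl 19.
So from lowest to highest: Tl < Li < O.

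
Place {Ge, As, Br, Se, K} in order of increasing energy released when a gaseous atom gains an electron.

K < As < Ge < Se < Br

K is in period 4, group 1; Ge is in period 4, group 14; As is in period 4, group 15; Se is in period 4, group 16; Br is in period 4, group 17.
Atoms with high Z_eff and room in the valence shell (especially the halogens) have the most exothermic electron affinities.
All lie in period 4; the across-period trend (electron affinity increases left to right) applies, with the exception below.
Note the exception: Ge has a higher electron affinity than As, contrary to the simple trend — adding an electron to As's half-filled 4p³ is unfavourable, so Ge (4p²) has the more exothermic EA.
Tabulated electron affinity (kJ/mol): K 48, Ge 119, As 78, Se 195, Br 325.
So from lowest to highest: K < As < Ge < Se < Br.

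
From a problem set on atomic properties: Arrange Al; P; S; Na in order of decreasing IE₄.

Al > Na > P > S

IE_4 is the cost of taking one more electron from the +3 cation: Al³⁺ is the bare [Ne] core; P³⁺ still has 2 valence electrons; S³⁺ still has 3 valence electrons; Na³⁺ is already 2 electrons into the core.
Breaking into a closed-shell core is much more expensive than removing a leftover valence electron — Na and Al have the largest IE_4 here.
Valence configurations: P³⁺ [Ne]3s², S³⁺ [Ne]3s²3p¹.
S³⁺ loses a lone 3p electron whereas P³⁺ must break into a filled 3s² pair, so IE_4(P) > IE_4(S) even though S has the higher nuclear charge.
The numbers (kJ/mol): Al 11577, P 4964, S 4556, Na 9543.
So the fourth ionization energies run S < P < Na < Al.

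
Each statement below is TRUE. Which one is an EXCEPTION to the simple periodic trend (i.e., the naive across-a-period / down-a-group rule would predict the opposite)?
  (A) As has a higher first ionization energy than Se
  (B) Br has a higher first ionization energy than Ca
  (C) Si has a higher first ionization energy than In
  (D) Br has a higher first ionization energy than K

(A)

The general trend: first ionization energy increases across a period and decreases down a group.
(A) As (period 4, group 15) vs Se (period 4, group 16): the stated order contradicts the simple trend.
(B) Br (period 4, group 17) vs Ca (period 4, group 2): the stated order agrees with the simple trend.
(C) Si (period 3, group 14) vs In (period 5, group 13): the stated order agrees with the simple trend.
(D) Br (period 4, group 17) vs K (period 4, group 1): the stated order agrees with the simple trend.
The exception is (A): Se (4p⁴) ionizes more easily than half-filled As (4p³).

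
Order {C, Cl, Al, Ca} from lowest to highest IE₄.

IE_4 is the cost of taking one more electron from the +3 cation: C³⁺ still has 1 valence electron; Cl³⁺ still has 4 valence electrons; Al³⁺ is the bare [Ne] core; Ca³⁺ is already 1 electron into the core.
Pulling an electron out of a noble-gas core costs far more than removing a remaining valence electron, so Ca and Al sit at the high end of IE_4.
Valence configurations: C³⁺ [He]2s¹, Cl³⁺ [Ne]3s²3p².
Tabulated IE_4 (kJ/mol): C 6223, Cl 5159, Al 11577, Ca 6491.
Overall IE_4 order: Cl < C < Ca < Al.

Cl < C < Ca < Al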